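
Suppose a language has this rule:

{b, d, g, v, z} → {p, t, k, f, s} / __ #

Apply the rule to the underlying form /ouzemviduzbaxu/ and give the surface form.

ouzemviduzbaxu

No segment of /ouzemviduzbaxu/ meets the structural description of the rule, so the form surfaces unchanged.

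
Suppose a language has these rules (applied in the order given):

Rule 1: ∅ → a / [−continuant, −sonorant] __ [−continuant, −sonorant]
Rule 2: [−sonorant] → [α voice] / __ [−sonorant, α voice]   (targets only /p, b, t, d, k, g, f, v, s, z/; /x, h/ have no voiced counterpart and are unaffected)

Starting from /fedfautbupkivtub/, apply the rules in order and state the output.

fetfautabupakiftub

Rule 1 (stop-cluster a-epenthesis): /t/ and /b/ form a stop–stop cluster, so [a] is inserted between them. /p/ and /k/ form a stop–stop cluster, so [a] is inserted between them. /fedfautbupkivtub/ → fedfautabupakivtub.
Rule 2 (regressive voicing assimilation): /d/ precedes the voiceless obstruent /f/, so it devoices to [t] by assimilation. /v/ precedes the voiceless obstruent /t/, so it devoices to [f] by assimilation. /fedfautabupakivtub/ → fetfautabupakiftub.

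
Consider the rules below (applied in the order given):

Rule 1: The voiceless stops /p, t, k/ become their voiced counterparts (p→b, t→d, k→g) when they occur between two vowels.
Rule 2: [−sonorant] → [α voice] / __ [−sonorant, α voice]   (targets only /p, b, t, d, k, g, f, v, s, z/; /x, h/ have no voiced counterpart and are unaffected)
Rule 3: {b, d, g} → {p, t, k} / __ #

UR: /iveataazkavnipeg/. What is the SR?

iveadaaskavnibek

Rule 1 (intervocalic voicing): /t/ is a voiceless stop between vowels /a/ and /a/, so it voices to [d]. /p/ is a voiceless stop between vowels /i/ and /e/, so it voices to [b]. /iveataazkavnipeg/ → iveadaazkavnibeg.
Rule 2 (regressive voicing assimilation): /z/ precedes the voiceless obstruent /k/, so it devoices to [s] by assimilation. /iveadaazkavnibeg/ → iveadaaskavnibeg.
Rule 3 (final devoicing): /g/ is a voiced stop in word-final position, so it devoices to [k]. /iveadaaskavnibeg/ → iveadaaskavnibek.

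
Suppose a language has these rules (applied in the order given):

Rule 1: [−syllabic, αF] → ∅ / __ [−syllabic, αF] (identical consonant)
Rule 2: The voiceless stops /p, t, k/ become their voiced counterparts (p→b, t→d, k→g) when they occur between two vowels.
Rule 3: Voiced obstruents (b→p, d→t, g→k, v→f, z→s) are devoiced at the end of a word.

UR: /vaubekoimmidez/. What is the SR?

vaubegoimides

Rule 1 (degemination): /mm/ is a geminate; the first /m/ deletes. /vaubekoimmidez/ → vaubekoimidez.
Rule 2 (intervocalic voicing): /k/ is a voiceless stop between vowels /e/ and /o/, so it voices to [g]. /vaubekoimidez/ → vaubegoimidez.
Rule 3 (final devoicing): /z/ is a voiced obstruent in word-final position, so it devoices to [s]. /vaubegoimidez/ → vaubegoimides.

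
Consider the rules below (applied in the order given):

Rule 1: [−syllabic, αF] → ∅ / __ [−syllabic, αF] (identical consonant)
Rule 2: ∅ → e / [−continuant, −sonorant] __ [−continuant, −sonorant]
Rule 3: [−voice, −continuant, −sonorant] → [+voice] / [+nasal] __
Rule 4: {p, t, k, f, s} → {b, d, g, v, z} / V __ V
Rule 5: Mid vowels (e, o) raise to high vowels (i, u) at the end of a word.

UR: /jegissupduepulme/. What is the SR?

jegizubeduebulmi

Rule 1 (degemination): /ss/ is a geminate; the first /s/ deletes. /jegissupduepulme/ → jegisupduepulme.
Rule 2 (stop-cluster e-epenthesis): /p/ and /d/ form a stop–stop cluster, so [e] is inserted between them. /jegisupduepulme/ → jegisupeduepulme.
Rule 3 (post-nasal voicing): no segment meets the environment; /jegisupeduepulme/ is unchanged.
Rule 4 (intervocalic voicing): /s/ is a voiceless obstruent between vowels /i/ and /u/, so it voices to [z]. /p/ is a voiceless obstruent between vowels /u/ and /e/, so it voices to [b]. /p/ is a voiceless obstruent between vowels /e/ and /u/, so it voices to [b]. /jegisupeduepulme/ → jegizubeduebulme.
Rule 5 (final vowel raising): /e/ is a mid vowel in word-final position, so it raises to [i]. /jegizubeduebulme/ → jegizubeduebulmi.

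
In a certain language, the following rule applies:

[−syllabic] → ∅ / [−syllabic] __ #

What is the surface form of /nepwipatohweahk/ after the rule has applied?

/k/ is the second consonant of a word-final cluster /hk/, so it deletes.
Surface form: [nepwipatohweah].

nepwipatohweah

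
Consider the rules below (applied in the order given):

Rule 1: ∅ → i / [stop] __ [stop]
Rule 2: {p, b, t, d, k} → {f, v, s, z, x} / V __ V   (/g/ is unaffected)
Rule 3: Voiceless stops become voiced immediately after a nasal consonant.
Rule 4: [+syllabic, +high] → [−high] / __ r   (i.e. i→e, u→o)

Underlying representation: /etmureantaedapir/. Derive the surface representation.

Rule 1 (stop-cluster i-epenthesis): no segment meets the environment; /etmureantaedapir/ is unchanged.
Rule 2 (intervocalic spirantization): /d/ is a stop between vowels /e/ and /a/, so it spirantizes to the fricative [z]. /p/ is a stop between vowels /a/ and /i/, so it spirantizes to the fricative [f]. /etmureantaedapir/ → etmureantaezafir.
Rule 3 (post-nasal voicing): /t/ is a voiceless stop immediately after the nasal /n/, so it voices to [d]. /etmureantaezafir/ → etmureandaezafir.
Rule 4 (pre-rhotic lowering): /u/ is a high vowel immediately before /r/, so it lowers to [o]. /i/ is a high vowel immediately before /r/, so it lowers to [e]. /etmureandaezafir/ → etmoreandaezafer.

etmoreandaezafer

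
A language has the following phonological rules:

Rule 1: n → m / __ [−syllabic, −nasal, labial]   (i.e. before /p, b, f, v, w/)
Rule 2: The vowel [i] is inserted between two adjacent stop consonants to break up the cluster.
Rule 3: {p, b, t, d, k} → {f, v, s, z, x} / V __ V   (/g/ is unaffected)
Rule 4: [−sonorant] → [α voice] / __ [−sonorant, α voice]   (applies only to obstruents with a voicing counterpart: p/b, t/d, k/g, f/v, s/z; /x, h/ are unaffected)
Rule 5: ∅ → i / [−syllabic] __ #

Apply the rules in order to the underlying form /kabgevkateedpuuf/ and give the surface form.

Rule 1 (nasal place assimilation): no segment meets the environment; /kabgevkateedpuuf/ is unchanged.
Rule 2 (stop-cluster i-epenthesis): /b/ and /g/ form a stop–stop cluster, so [i] is inserted between them. /d/ and /p/ form a stop–stop cluster, so [i] is inserted between them. /kabgevkateedpuuf/ → kabigevkateedipuuf.
Rule 3 (intervocalic spirantization): /b/ is a stop between vowels /a/ and /i/, so it spirantizes to the fricative [v]. /t/ is a stop between vowels /a/ and /e/, so it spirantizes to the fricative [s]. /d/ is a stop between vowels /e/ and /i/, so it spirantizes to the fricative [z]. /p/ is a stop between vowels /i/ and /u/, so it spirantizes to the fricative [f]. /kabigevkateedipuuf/ → kavigevkaseezifuuf.
Rule 4 (regressive voicing assimilation): /v/ precedes the voiceless obstruent /k/, so it devoices to [f] by assimilation. /kavigevkaseezifuuf/ → kavigefkaseezifuuf.
Rule 5 (final i-epenthesis): the form ends in the consonant /f/, so [i] is inserted word-finally. /kavigefkaseezifuuf/ → kavigefkaseezifuufi.

kavigefkaseezifuufi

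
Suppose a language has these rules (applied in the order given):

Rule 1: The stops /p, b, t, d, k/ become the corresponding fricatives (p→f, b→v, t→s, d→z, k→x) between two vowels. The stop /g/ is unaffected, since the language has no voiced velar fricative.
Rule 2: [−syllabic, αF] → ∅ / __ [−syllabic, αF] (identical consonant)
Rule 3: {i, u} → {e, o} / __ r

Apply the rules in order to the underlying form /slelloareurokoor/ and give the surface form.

sleloareoroxoor

Rule 1 (intervocalic spirantization): /k/ is a stop between vowels /o/ and /o/, so it spirantizes to the fricative [x]. /slelloareurokoor/ → slelloareuroxoor.
Rule 2 (degemination): /ll/ is a geminate; the first /l/ deletes. /slelloareuroxoor/ → sleloareuroxoor.
Rule 3 (pre-rhotic lowering): /u/ is a high vowel immediately before /r/, so it lowers to [o]. /sleloareuroxoor/ → sleloareoroxoor.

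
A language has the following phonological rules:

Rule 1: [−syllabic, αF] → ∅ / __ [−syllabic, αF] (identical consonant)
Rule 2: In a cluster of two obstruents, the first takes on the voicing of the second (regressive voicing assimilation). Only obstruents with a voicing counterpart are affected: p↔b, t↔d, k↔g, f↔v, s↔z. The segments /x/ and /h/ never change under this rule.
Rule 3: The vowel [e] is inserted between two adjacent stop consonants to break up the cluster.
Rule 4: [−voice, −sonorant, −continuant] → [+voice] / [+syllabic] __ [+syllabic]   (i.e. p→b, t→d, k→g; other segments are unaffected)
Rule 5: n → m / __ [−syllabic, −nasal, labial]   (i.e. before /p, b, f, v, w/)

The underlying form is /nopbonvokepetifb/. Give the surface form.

nobebomvogebedivb

Rule 1 (degemination): no segment meets the environment; /nopbonvokepetifb/ is unchanged.
Rule 2 (regressive voicing assimilation): /p/ precedes the voiced obstruent /b/, so it voices to [b] by assimilation. /f/ precedes the voiced obstruent /b/, so it voices to [v] by assimilation. /nopbonvokepetifb/ → nobbonvokepetivb.
Rule 3 (stop-cluster e-epenthesis): /b/ and /b/ form a stop–stop cluster, so [e] is inserted between them. /nobbonvokepetivb/ → nobebonvokepetivb.
Rule 4 (intervocalic voicing): /k/ is a voiceless stop between vowels /o/ and /e/, so it voices to [g]. /p/ is a voiceless stop between vowels /e/ and /e/, so it voices to [b]. /t/ is a voiceless stop between vowels /e/ and /i/, so it voices to [d]. /nobebonvokepetivb/ → nobebonvogebedivb.
Rule 5 (nasal place assimilation): /n/ precedes the labial consonant /v/, so it assimilates in place to [m]. /nobebonvogebedivb/ → nobebomvogebedivb.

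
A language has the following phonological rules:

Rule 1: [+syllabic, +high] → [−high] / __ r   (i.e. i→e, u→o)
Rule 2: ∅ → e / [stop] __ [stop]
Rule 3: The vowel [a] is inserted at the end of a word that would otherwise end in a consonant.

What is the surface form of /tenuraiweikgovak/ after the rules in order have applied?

tenoraiweikegovaka

Rule 1 (pre-rhotic lowering): /u/ is a high vowel immediately before /r/, so it lowers to [o]. /tenuraiweikgovak/ → tenoraiweikgovak.
Rule 2 (stop-cluster e-epenthesis): /k/ and /g/ form a stop–stop cluster, so [e] is inserted between them. /tenoraiweikgovak/ → tenoraiweikegovak.
Rule 3 (final a-epenthesis): the form ends in the consonant /k/, so [a] is inserted word-finally. /tenoraiweikegovak/ → tenoraiweikegovaka.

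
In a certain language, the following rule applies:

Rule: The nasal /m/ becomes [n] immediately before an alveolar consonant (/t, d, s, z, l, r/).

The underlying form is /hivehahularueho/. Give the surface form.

No segment of /hivehahularueho/ meets the structural description of the rule, so the form surfaces unchanged.

hivehahularueho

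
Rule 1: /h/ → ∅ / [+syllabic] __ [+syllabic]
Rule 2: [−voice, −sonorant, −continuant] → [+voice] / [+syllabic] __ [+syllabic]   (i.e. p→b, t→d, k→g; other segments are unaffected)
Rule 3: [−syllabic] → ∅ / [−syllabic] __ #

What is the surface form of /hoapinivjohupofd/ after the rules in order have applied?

Rule 1 (intervocalic h-deletion): /h/ occurs between vowels /o/ and /u/, so it deletes. /hoapinivjohupofd/ → hoapinivjoupofd.
Rule 2 (intervocalic voicing): /p/ is a voiceless stop between vowels /a/ and /i/, so it voices to [b]. /p/ is a voiceless stop between vowels /u/ and /o/, so it voices to [b]. /hoapinivjoupofd/ → hoabinivjoubofd.
Rule 3 (final cluster simplification): /d/ is the second consonant of a word-final cluster /fd/, so it deletes. /hoabinivjoubofd/ → hoabinivjoubof.

hoabinivjoubof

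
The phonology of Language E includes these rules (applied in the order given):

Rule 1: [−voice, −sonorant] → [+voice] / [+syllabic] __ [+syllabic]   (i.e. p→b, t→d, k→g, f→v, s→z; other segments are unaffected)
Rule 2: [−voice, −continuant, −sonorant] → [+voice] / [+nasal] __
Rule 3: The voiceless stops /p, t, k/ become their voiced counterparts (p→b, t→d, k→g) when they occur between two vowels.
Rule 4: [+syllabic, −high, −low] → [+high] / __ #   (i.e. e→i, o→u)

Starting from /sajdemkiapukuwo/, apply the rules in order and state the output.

Rule 1 (intervocalic voicing): /p/ is a voiceless obstruent between vowels /a/ and /u/, so it voices to [b]. /k/ is a voiceless obstruent between vowels /u/ and /u/, so it voices to [g]. /sajdemkiapukuwo/ → sajdemkiabuguwo.
Rule 2 (post-nasal voicing): /k/ is a voiceless stop immediately after the nasal /m/, so it voices to [g]. /sajdemkiabuguwo/ → sajdemgiabuguwo.
Rule 3 (intervocalic voicing): no segment meets the environment; /sajdemgiabuguwo/ is unchanged.
Rule 4 (final vowel raising): /o/ is a mid vowel in word-final position, so it raises to [u]. /sajdemgiabuguwo/ → sajdemgiabuguwu.

sajdemgiabuguwu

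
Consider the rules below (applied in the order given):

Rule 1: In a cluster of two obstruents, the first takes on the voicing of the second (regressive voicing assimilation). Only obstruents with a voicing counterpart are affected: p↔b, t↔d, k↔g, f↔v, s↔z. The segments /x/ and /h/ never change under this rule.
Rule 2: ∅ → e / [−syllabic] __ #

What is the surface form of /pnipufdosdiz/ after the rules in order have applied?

pnipuvdozdize

Rule 1 (regressive voicing assimilation): /f/ precedes the voiced obstruent /d/, so it voices to [v] by assimilation. /s/ precedes the voiced obstruent /d/, so it voices to [z] by assimilation. /pnipufdosdiz/ → pnipuvdozdiz.
Rule 2 (final e-epenthesis): the form ends in the consonant /z/, so [e] is inserted word-finally. /pnipuvdozdiz/ → pnipuvdozdize.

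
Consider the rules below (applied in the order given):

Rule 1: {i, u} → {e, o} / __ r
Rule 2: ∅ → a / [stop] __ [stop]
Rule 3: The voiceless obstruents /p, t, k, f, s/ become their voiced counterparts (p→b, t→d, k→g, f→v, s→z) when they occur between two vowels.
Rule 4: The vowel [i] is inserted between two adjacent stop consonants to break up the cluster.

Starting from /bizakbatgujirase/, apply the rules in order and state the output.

bizagabadagujeraze

Rule 1 (pre-rhotic lowering): /i/ is a high vowel immediately before /r/, so it lowers to [e]. /bizakbatgujirase/ → bizakbatgujerase.
Rule 2 (stop-cluster a-epenthesis): /k/ and /b/ form a stop–stop cluster, so [a] is inserted between them. /t/ and /g/ form a stop–stop cluster, so [a] is inserted between them. /bizakbatgujerase/ → bizakabatagujerase.
Rule 3 (intervocalic voicing): /k/ is a voiceless obstruent between vowels /a/ and /a/, so it voices to [g]. /t/ is a voiceless obstruent between vowels /a/ and /a/, so it voices to [d]. /s/ is a voiceless obstruent between vowels /a/ and /e/, so it voices to [z]. /bizakabatagujerase/ → bizagabadagujeraze.
Rule 4 (stop-cluster i-epenthesis): no segment meets the environment; /bizagabadagujeraze/ is unchanged.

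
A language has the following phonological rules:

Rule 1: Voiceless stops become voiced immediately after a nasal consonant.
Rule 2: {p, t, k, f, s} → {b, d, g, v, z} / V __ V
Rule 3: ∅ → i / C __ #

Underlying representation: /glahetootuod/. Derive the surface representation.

Rule 1 (post-nasal voicing): no segment meets the environment; /glahetootuod/ is unchanged.
Rule 2 (intervocalic voicing): /t/ is a voiceless obstruent between vowels /e/ and /o/, so it voices to [d]. /t/ is a voiceless obstruent between vowels /o/ and /u/, so it voices to [d]. /glahetootuod/ → glahedooduod.
Rule 3 (final i-epenthesis): the form ends in the consonant /d/, so [i] is inserted word-finally. /glahedooduod/ → glahedooduodi.

glahedooduodi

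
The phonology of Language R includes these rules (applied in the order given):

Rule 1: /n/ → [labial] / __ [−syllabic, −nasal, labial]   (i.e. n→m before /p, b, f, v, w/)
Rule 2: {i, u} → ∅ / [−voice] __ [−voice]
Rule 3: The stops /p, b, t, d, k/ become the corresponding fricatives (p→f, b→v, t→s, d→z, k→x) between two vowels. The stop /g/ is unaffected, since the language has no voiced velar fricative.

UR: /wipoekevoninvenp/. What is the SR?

Rule 1 (nasal place assimilation): /n/ precedes the labial consonant /v/, so it assimilates in place to [m]. /n/ precedes the labial consonant /p/, so it assimilates in place to [m]. /wipoekevoninvenp/ → wipoekevonimvemp.
Rule 2 (high vowel syncope): no segment meets the environment; /wipoekevonimvemp/ is unchanged.
Rule 3 (intervocalic spirantization): /p/ is a stop between vowels /i/ and /o/, so it spirantizes to the fricative [f]. /k/ is a stop between vowels /e/ and /e/, so it spirantizes to the fricative [x]. /wipoekevonimvemp/ → wifoexevonimvemp.

wifoexevonimvemp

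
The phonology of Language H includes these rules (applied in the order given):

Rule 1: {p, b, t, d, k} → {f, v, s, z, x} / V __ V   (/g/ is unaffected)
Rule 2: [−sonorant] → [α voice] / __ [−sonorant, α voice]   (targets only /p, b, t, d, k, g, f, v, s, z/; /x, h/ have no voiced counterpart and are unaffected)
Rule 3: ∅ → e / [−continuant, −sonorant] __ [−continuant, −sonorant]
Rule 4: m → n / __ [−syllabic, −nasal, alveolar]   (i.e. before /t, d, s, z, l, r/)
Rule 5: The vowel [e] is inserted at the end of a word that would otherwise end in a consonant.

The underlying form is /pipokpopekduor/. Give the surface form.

Rule 1 (intervocalic spirantization): /p/ is a stop between vowels /i/ and /o/, so it spirantizes to the fricative [f]. /p/ is a stop between vowels /o/ and /e/, so it spirantizes to the fricative [f]. /pipokpopekduor/ → pifokpofekduor.
Rule 2 (regressive voicing assimilation): /k/ precedes the voiced obstruent /d/, so it voices to [g] by assimilation. /pifokpofekduor/ → pifokpofegduor.
Rule 3 (stop-cluster e-epenthesis): /k/ and /p/ form a stop–stop cluster, so [e] is inserted between them. /g/ and /d/ form a stop–stop cluster, so [e] is inserted between them. /pifokpofegduor/ → pifokepofegeduor.
Rule 4 (nasal place assimilation): no segment meets the environment; /pifokepofegeduor/ is unchanged.
Rule 5 (final e-epenthesis): the form ends in the consonant /r/, so [e] is inserted word-finally. /pifokepofegeduor/ → pifokepofegeduore.

pifokepofegeduore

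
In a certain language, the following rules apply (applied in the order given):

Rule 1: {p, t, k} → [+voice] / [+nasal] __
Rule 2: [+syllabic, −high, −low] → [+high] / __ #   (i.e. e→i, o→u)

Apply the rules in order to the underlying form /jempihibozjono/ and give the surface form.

Rule 1 (post-nasal voicing): /p/ is a voiceless stop immediately after the nasal /m/, so it voices to [b]. /jempihibozjono/ → jembihibozjono.
Rule 2 (final vowel raising): /o/ is a mid vowel in word-final position, so it raises to [u]. /jembihibozjono/ → jembihibozjonu.

jembihibozjonu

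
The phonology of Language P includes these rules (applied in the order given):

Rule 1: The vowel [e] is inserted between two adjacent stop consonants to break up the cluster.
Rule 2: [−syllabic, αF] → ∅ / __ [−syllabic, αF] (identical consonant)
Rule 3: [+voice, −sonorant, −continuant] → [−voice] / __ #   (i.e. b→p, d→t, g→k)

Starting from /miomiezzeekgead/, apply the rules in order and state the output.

miomiezeekegeat

Rule 1 (stop-cluster e-epenthesis): /k/ and /g/ form a stop–stop cluster, so [e] is inserted between them. /miomiezzeekgead/ → miomiezzeekegead.
Rule 2 (degemination): /zz/ is a geminate; the first /z/ deletes. /miomiezzeekegead/ → miomiezeekegead.
Rule 3 (final devoicing): /d/ is a voiced stop in word-final position, so it devoices to [t]. /miomiezeekegead/ → miomiezeekegeat.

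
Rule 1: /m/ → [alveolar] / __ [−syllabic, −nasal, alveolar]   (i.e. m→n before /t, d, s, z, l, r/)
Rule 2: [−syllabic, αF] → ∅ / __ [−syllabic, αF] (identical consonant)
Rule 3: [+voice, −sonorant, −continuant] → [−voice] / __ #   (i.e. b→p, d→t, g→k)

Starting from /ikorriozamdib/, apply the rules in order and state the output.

Rule 1 (nasal place assimilation): /m/ precedes the alveolar consonant /d/, so it assimilates in place to [n]. /ikorriozamdib/ → ikorriozandib.
Rule 2 (degemination): /rr/ is a geminate; the first /r/ deletes. /ikorriozandib/ → ikoriozandib.
Rule 3 (final devoicing): /b/ is a voiced stop in word-final position, so it devoices to [p]. /ikoriozandib/ → ikoriozandip.

ikoriozandip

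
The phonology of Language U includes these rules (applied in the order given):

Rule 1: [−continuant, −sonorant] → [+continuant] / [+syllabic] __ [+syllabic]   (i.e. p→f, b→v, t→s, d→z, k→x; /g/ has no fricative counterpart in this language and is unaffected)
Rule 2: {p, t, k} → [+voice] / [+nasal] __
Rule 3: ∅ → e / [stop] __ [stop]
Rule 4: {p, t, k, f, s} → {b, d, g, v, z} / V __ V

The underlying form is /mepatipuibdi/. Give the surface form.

Rule 1 (intervocalic spirantization): /p/ is a stop between vowels /e/ and /a/, so it spirantizes to the fricative [f]. /t/ is a stop between vowels /a/ and /i/, so it spirantizes to the fricative [s]. /p/ is a stop between vowels /i/ and /u/, so it spirantizes to the fricative [f]. /mepatipuibdi/ → mefasifuibdi.
Rule 2 (post-nasal voicing): no segment meets the environment; /mefasifuibdi/ is unchanged.
Rule 3 (stop-cluster e-epenthesis): /b/ and /d/ form a stop–stop cluster, so [e] is inserted between them. /mefasifuibdi/ → mefasifuibedi.
Rule 4 (intervocalic voicing): /f/ is a voiceless obstruent between vowels /e/ and /a/, so it voices to [v]. /s/ is a voiceless obstruent between vowels /a/ and /i/, so it voices to [z]. /f/ is a voiceless obstruent between vowels /i/ and /u/, so it voices to [v]. /mefasifuibedi/ → mevazivuibedi.

mevazivuibedi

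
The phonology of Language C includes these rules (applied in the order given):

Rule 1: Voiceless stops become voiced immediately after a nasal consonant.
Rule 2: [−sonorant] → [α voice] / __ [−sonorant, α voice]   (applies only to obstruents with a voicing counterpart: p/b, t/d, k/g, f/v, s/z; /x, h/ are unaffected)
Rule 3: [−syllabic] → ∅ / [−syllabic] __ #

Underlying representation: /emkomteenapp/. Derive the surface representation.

Rule 1 (post-nasal voicing): /k/ is a voiceless stop immediately after the nasal /m/, so it voices to [g]. /t/ is a voiceless stop immediately after the nasal /m/, so it voices to [d]. /emkomteenapp/ → emgomdeenapp.
Rule 2 (regressive voicing assimilation): no segment meets the environment; /emgomdeenapp/ is unchanged.
Rule 3 (final cluster simplification): /p/ is the second consonant of a word-final cluster /pp/, so it deletes. /emgomdeenapp/ → emgomdeenap.

emgomdeenap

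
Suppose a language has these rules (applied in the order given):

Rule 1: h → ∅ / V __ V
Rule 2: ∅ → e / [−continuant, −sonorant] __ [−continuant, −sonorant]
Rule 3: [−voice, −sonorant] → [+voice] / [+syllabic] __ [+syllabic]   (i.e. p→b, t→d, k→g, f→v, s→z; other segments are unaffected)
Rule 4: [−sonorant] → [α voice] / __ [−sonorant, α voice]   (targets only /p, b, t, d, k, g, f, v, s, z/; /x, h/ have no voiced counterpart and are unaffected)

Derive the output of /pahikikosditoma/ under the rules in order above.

Rule 1 (intervocalic h-deletion): /h/ occurs between vowels /a/ and /i/, so it deletes. /pahikikosditoma/ → paikikosditoma.
Rule 2 (stop-cluster e-epenthesis): no segment meets the environment; /paikikosditoma/ is unchanged.
Rule 3 (intervocalic voicing): /k/ is a voiceless obstruent between vowels /i/ and /i/, so it voices to [g]. /k/ is a voiceless obstruent between vowels /i/ and /o/, so it voices to [g]. /t/ is a voiceless obstruent between vowels /i/ and /o/, so it voices to [d]. /paikikosditoma/ → paigigosdidoma.
Rule 4 (regressive voicing assimilation): /s/ precedes the voiced obstruent /d/, so it voices to [z] by assimilation. /paigigosdidoma/ → paigigozdidoma.

paigigozdidoma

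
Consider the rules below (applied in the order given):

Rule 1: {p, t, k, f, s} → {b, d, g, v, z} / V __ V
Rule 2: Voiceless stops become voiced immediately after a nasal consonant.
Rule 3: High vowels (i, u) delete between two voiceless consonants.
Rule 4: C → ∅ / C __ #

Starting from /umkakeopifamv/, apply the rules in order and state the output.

umgageobivam

Rule 1 (intervocalic voicing): /k/ is a voiceless obstruent between vowels /a/ and /e/, so it voices to [g]. /p/ is a voiceless obstruent between vowels /o/ and /i/, so it voices to [b]. /f/ is a voiceless obstruent between vowels /i/ and /a/, so it voices to [v]. /umkakeopifamv/ → umkageobivamv.
Rule 2 (post-nasal voicing): /k/ is a voiceless stop immediately after the nasal /m/, so it voices to [g]. /umkageobivamv/ → umgageobivamv.
Rule 3 (high vowel syncope): no segment meets the environment; /umgageobivamv/ is unchanged.
Rule 4 (final cluster simplification): /v/ is the second consonant of a word-final cluster /mv/, so it deletes. /umgageobivamv/ → umgageobivam.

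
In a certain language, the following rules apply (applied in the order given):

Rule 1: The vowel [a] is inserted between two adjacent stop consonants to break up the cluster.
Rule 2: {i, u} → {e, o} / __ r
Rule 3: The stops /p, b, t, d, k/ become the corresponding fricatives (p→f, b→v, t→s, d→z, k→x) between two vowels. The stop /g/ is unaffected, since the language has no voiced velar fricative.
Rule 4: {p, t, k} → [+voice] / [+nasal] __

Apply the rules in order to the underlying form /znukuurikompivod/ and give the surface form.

Rule 1 (stop-cluster a-epenthesis): no segment meets the environment; /znukuurikompivod/ is unchanged.
Rule 2 (pre-rhotic lowering): /u/ is a high vowel immediately before /r/, so it lowers to [o]. /znukuurikompivod/ → znukuorikompivod.
Rule 3 (intervocalic spirantization): /k/ is a stop between vowels /u/ and /u/, so it spirantizes to the fricative [x]. /k/ is a stop between vowels /i/ and /o/, so it spirantizes to the fricative [x]. /znukuorikompivod/ → znuxuorixompivod.
Rule 4 (post-nasal voicing): /p/ is a voiceless stop immediately after the nasal /m/, so it voices to [b]. /znuxuorixompivod/ → znuxuorixombivod.

znuxuorixombivod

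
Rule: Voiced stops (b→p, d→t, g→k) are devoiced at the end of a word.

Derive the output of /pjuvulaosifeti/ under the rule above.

No segment of /pjuvulaosifeti/ meets the structural description of the rule, so the form surfaces unchanged.

pjuvulaosifeti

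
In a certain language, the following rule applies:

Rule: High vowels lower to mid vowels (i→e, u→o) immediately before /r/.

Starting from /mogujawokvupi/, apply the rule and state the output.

No segment of /mogujawokvupi/ meets the structural description of the rule, so the form surfaces unchanged.

mogujawokvupi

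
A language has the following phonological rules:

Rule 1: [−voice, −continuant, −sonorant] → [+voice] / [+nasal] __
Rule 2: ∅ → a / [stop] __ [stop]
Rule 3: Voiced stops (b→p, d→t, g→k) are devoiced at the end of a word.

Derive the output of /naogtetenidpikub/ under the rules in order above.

naogatetenidapikup

Rule 1 (post-nasal voicing): no segment meets the environment; /naogtetenidpikub/ is unchanged.
Rule 2 (stop-cluster a-epenthesis): /g/ and /t/ form a stop–stop cluster, so [a] is inserted between them. /d/ and /p/ form a stop–stop cluster, so [a] is inserted between them. /naogtetenidpikub/ → naogatetenidapikub.
Rule 3 (final devoicing): /b/ is a voiced stop in word-final position, so it devoices to [p]. /naogatetenidapikub/ → naogatetenidapikup.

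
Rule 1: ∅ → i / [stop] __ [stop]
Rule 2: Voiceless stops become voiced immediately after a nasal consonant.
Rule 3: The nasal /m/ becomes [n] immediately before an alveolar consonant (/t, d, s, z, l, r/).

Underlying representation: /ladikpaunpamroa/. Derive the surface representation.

ladikipaunbanroa

Rule 1 (stop-cluster i-epenthesis): /k/ and /p/ form a stop–stop cluster, so [i] is inserted between them. /ladikpaunpamroa/ → ladikipaunpamroa.
Rule 2 (post-nasal voicing): /p/ is a voiceless stop immediately after the nasal /n/, so it voices to [b]. /ladikipaunpamroa/ → ladikipaunbamroa.
Rule 3 (nasal place assimilation): /m/ precedes the alveolar consonant /r/, so it assimilates in place to [n]. /ladikipaunbamroa/ → ladikipaunbanroa.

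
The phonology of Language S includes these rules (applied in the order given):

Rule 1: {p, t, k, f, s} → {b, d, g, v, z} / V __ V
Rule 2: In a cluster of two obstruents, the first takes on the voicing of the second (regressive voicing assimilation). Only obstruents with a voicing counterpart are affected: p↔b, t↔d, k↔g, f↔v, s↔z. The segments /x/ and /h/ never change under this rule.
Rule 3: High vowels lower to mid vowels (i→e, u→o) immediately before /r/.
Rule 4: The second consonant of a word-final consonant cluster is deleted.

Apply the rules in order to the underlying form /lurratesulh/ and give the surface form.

Rule 1 (intervocalic voicing): /t/ is a voiceless obstruent between vowels /a/ and /e/, so it voices to [d]. /s/ is a voiceless obstruent between vowels /e/ and /u/, so it voices to [z]. /lurratesulh/ → lurradezulh.
Rule 2 (regressive voicing assimilation): no segment meets the environment; /lurradezulh/ is unchanged.
Rule 3 (pre-rhotic lowering): /u/ is a high vowel immediately before /r/, so it lowers to [o]. /lurradezulh/ → lorradezulh.
Rule 4 (final cluster simplification): /h/ is the second consonant of a word-final cluster /lh/, so it deletes. /lorradezulh/ → lorradezul.

lorradezul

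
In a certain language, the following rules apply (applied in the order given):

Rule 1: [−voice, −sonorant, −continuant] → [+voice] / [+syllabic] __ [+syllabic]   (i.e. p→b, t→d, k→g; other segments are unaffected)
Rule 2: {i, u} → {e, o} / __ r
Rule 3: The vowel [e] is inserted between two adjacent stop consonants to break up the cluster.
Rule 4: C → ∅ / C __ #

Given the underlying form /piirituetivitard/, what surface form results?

Rule 1 (intervocalic voicing): /t/ is a voiceless stop between vowels /i/ and /u/, so it voices to [d]. /t/ is a voiceless stop between vowels /e/ and /i/, so it voices to [d]. /t/ is a voiceless stop between vowels /i/ and /a/, so it voices to [d]. /piirituetivitard/ → piiriduedividard.
Rule 2 (pre-rhotic lowering): /i/ is a high vowel immediately before /r/, so it lowers to [e]. /piiriduedividard/ → pieriduedividard.
Rule 3 (stop-cluster e-epenthesis): no segment meets the environment; /pieriduedividard/ is unchanged.
Rule 4 (final cluster simplification): /d/ is the second consonant of a word-final cluster /rd/, so it deletes. /pieriduedividard/ → pieriduedividar.

pieriduedividar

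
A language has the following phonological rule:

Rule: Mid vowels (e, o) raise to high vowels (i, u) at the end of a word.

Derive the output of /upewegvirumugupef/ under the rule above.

No segment of /upewegvirumugupef/ meets the structural description of the rule, so the form surfaces unchanged.

upewegvirumugupef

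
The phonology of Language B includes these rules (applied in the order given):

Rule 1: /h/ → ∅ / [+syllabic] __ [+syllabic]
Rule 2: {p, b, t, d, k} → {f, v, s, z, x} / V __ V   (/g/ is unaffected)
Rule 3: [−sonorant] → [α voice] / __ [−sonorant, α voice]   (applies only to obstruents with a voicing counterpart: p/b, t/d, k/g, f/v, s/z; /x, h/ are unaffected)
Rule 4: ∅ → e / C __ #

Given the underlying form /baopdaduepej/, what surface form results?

baobdazuefeje

Rule 1 (intervocalic h-deletion): no segment meets the environment; /baopdaduepej/ is unchanged.
Rule 2 (intervocalic spirantization): /d/ is a stop between vowels /a/ and /u/, so it spirantizes to the fricative [z]. /p/ is a stop between vowels /e/ and /e/, so it spirantizes to the fricative [f]. /baopdaduepej/ → baopdazuefej.
Rule 3 (regressive voicing assimilation): /p/ precedes the voiced obstruent /d/, so it voices to [b] by assimilation. /baopdazuefej/ → baobdazuefej.
Rule 4 (final e-epenthesis): the form ends in the consonant /j/, so [e] is inserted word-finally. /baobdazuefej/ → baobdazuefeje.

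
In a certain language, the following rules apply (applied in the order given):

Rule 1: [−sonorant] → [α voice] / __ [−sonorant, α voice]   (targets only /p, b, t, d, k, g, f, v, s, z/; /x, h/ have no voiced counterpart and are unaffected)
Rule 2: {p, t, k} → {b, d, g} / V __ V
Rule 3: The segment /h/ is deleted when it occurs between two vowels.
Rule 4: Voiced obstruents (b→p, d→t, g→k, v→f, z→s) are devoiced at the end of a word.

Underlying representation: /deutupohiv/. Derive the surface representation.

Rule 1 (regressive voicing assimilation): no segment meets the environment; /deutupohiv/ is unchanged.
Rule 2 (intervocalic voicing): /t/ is a voiceless stop between vowels /u/ and /u/, so it voices to [d]. /p/ is a voiceless stop between vowels /u/ and /o/, so it voices to [b]. /deutupohiv/ → deudubohiv.
Rule 3 (intervocalic h-deletion): /h/ occurs between vowels /o/ and /i/, so it deletes. /deudubohiv/ → deuduboiv.
Rule 4 (final devoicing): /v/ is a voiced obstruent in word-final position, so it devoices to [f]. /deuduboiv/ → deuduboif.

deuduboif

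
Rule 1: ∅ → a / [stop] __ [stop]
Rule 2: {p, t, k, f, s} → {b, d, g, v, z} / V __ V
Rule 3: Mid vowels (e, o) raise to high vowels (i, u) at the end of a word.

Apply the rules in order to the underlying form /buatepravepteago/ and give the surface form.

Rule 1 (stop-cluster a-epenthesis): /p/ and /t/ form a stop–stop cluster, so [a] is inserted between them. /buatepravepteago/ → buatepravepateago.
Rule 2 (intervocalic voicing): /t/ is a voiceless obstruent between vowels /a/ and /e/, so it voices to [d]. /p/ is a voiceless obstruent between vowels /e/ and /a/, so it voices to [b]. /t/ is a voiceless obstruent between vowels /a/ and /e/, so it voices to [d]. /buatepravepateago/ → buadepravebadeago.
Rule 3 (final vowel raising): /o/ is a mid vowel in word-final position, so it raises to [u]. /buadepravebadeago/ → buadepravebadeagu.

buadepravebadeagu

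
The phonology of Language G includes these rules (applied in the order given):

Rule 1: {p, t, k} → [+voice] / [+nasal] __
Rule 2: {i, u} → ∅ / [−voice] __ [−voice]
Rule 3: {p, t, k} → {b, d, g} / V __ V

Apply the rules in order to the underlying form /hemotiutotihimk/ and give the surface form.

hemodiudothimg

Rule 1 (post-nasal voicing): /k/ is a voiceless stop immediately after the nasal /m/, so it voices to [g]. /hemotiutotihimk/ → hemotiutotihimg.
Rule 2 (high vowel syncope): /i/ is a high vowel flanked by voiceless consonants /t/ and /h/, so it deletes. /hemotiutotihimg/ → hemotiutothimg.
Rule 3 (intervocalic voicing): /t/ is a voiceless stop between vowels /o/ and /i/, so it voices to [d]. /t/ is a voiceless stop between vowels /u/ and /o/, so it voices to [d]. /hemotiutothimg/ → hemodiudothimg.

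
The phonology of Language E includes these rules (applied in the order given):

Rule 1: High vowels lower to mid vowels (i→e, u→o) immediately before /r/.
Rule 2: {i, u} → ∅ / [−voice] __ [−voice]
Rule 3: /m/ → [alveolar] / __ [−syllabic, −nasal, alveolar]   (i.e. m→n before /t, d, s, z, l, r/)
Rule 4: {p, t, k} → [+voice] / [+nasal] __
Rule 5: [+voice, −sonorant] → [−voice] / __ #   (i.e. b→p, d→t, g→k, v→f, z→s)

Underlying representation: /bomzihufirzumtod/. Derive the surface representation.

bonzihferzundot

Rule 1 (pre-rhotic lowering): /i/ is a high vowel immediately before /r/, so it lowers to [e]. /bomzihufirzumtod/ → bomzihuferzumtod.
Rule 2 (high vowel syncope): /u/ is a high vowel flanked by voiceless consonants /h/ and /f/, so it deletes. /bomzihuferzumtod/ → bomzihferzumtod.
Rule 3 (nasal place assimilation): /m/ precedes the alveolar consonant /z/, so it assimilates in place to [n]. /m/ precedes the alveolar consonant /t/, so it assimilates in place to [n]. /bomzihferzumtod/ → bonzihferzuntod.
Rule 4 (post-nasal voicing): /t/ is a voiceless stop immediately after the nasal /n/, so it voices to [d]. /bonzihferzuntod/ → bonzihferzundod.
Rule 5 (final devoicing): /d/ is a voiced obstruent in word-final position, so it devoices to [t]. /bonzihferzundod/ → bonzihferzundot.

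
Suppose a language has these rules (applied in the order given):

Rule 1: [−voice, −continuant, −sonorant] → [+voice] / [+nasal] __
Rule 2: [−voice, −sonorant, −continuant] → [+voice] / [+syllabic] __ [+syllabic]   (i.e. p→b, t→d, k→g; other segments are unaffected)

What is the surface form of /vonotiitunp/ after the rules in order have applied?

vonodiidunb

Rule 1 (post-nasal voicing): /p/ is a voiceless stop immediately after the nasal /n/, so it voices to [b]. /vonotiitunp/ → vonotiitunb.
Rule 2 (intervocalic voicing): /t/ is a voiceless stop between vowels /o/ and /i/, so it voices to [d]. /t/ is a voiceless stop between vowels /i/ and /u/, so it voices to [d]. /vonotiitunb/ → vonodiidunb.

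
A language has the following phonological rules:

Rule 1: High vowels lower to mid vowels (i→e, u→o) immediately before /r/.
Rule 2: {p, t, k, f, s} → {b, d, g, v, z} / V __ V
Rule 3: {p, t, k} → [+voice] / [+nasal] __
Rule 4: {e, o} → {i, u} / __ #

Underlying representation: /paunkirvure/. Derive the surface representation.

Rule 1 (pre-rhotic lowering): /i/ is a high vowel immediately before /r/, so it lowers to [e]. /u/ is a high vowel immediately before /r/, so it lowers to [o]. /paunkirvure/ → paunkervore.
Rule 2 (intervocalic voicing): no segment meets the environment; /paunkervore/ is unchanged.
Rule 3 (post-nasal voicing): /k/ is a voiceless stop immediately after the nasal /n/, so it voices to [g]. /paunkervore/ → paungervore.
Rule 4 (final vowel raising): /e/ is a mid vowel in word-final position, so it raises to [i]. /paungervore/ → paungervori.

paungervori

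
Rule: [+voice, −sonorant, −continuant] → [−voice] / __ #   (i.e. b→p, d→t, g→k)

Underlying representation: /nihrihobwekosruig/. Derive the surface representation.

Scanning /nihrihobwekosruig/: /b/ at position 8 is not in the conditioning environment; /g/ is a voiced stop in word-final position, so it devoices to [k].
Result: [nihrihobwekosruik].

nihrihobwekosruik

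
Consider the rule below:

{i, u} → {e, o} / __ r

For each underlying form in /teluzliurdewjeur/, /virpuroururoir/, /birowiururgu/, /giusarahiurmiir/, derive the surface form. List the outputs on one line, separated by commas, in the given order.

teluzliordewjeor, verporoororoer, berowiororgu, giusarahiormier

/teluzliurdewjeur/: /u/ is a high vowel immediately before /r/, so it lowers to [o]. /u/ is a high vowel immediately before /r/, so it lowers to [o]. → [teluzliordewjeor].
/virpuroururoir/: /i/ is a high vowel immediately before /r/, so it lowers to [e]. /u/ is a high vowel immediately before /r/, so it lowers to [o]. /u/ is a high vowel immediately before /r/, so it lowers to [o]. /u/ is a high vowel immediately before /r/, so it lowers to [o]. /i/ is a high vowel immediately before /r/, so it lowers to [e]. → [verporoororoer].
/birowiururgu/: /i/ is a high vowel immediately before /r/, so it lowers to [e]. /u/ is a high vowel immediately before /r/, so it lowers to [o]. /u/ is a high vowel immediately before /r/, so it lowers to [o]. → [berowiororgu].
/giusarahiurmiir/: /u/ is a high vowel immediately before /r/, so it lowers to [o]. /i/ is a high vowel immediately before /r/, so it lowers to [e]. → [giusarahiormier].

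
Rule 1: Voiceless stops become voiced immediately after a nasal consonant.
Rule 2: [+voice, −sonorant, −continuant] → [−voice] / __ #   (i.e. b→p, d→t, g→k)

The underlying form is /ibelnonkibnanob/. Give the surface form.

Rule 1 (post-nasal voicing): /k/ is a voiceless stop immediately after the nasal /n/, so it voices to [g]. /ibelnonkibnanob/ → ibelnongibnanob.
Rule 2 (final devoicing): /b/ is a voiced stop in word-final position, so it devoices to [p]. /ibelnongibnanob/ → ibelnongibnanop.

ibelnongibnanop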